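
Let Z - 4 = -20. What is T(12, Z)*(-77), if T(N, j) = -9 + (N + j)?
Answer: 1001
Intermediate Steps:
Z = -16 (Z = 4 - 20 = -16)
T(N, j) = -9 + N + j
T(12, Z)*(-77) = (-9 + 12 - 16)*(-77) = -13*(-77) = 1001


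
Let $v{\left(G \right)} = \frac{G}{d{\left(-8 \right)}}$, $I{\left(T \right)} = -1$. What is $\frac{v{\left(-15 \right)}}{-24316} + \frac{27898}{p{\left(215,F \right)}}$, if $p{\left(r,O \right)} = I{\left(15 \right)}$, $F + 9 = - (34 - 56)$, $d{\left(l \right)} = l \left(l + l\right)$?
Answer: $- \frac{86831074289}{3112448} \approx -27898.0$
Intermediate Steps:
$d{\left(l \right)} = 2 l^{2}$ ($d{\left(l \right)} = l 2 l = 2 l^{2}$)
$F = 13$ ($F = -9 - \left(34 - 56\right) = -9 - -22 = -9 + 22 = 13$)
$p{\left(r,O \right)} = -1$
$v{\left(G \right)} = \frac{G}{128}$ ($v{\left(G \right)} = \frac{G}{2 \left(-8\right)^{2}} = \frac{G}{2 \cdot 64} = \frac{G}{128}$)
$\frac{v{\left(-15 \right)}}{-24316} + \frac{27898}{p{\left(215,F \right)}} = \frac{\frac{1}{128} \left(-15\right)}{-24316} + \frac{27898}{-1} = \left(- \frac{15}{128}\right) \left(- \frac{1}{24316}\right) + 27898 \left(-1\right) = \frac{15}{3112448} - 27898 = - \frac{86831074289}{3112448}$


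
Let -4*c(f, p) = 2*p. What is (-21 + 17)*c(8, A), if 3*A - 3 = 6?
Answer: 6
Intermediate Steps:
A = 3 (A = 1 + (⅓)*6 = 1 + 2 = 3)
c(f, p) = -p/2
(-21 + 17)*c(8, A) = (-21 + 17)*(-½*3) = -4*(-3/2) = 6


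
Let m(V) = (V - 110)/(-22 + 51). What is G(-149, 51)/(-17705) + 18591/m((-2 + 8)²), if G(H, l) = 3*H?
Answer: -9545422917/1310170 ≈ -7285.6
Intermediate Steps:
m(V) = -110/29 + V/29 (m(V) = (-110 + V)/29 = (-110 + V)*(1/29) = -110/29 + V/29)
G(-149, 51)/(-17705) + 18591/m((-2 + 8)²) = (3*(-149))/(-17705) + 18591/(-110/29 + (-2 + 8)²/29) = -447*(-1/17705) + 18591/(-110/29 + (1/29)*6²) = 447/17705 + 18591/(-110/29 + (1/29)*36) = 447/17705 + 18591/(-110/29 + 36/29) = 447/17705 + 18591/(-74/29) = 447/17705 + 18591*(-29/74) = 447/17705 - 539139/74 = -9545422917/1310170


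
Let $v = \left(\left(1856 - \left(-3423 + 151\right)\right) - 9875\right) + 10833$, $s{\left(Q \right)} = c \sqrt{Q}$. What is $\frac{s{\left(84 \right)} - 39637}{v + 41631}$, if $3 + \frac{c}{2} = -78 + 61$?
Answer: $- \frac{39637}{47717} - \frac{80 \sqrt{21}}{47717} \approx -0.83835$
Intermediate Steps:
$c = -40$ ($c = -6 + 2 \left(-78 + 61\right) = -6 + 2 \left(-17\right) = -6 - 34 = -40$)
$s{\left(Q \right)} = - 40 \sqrt{Q}$
$v = 6086$ ($v = \left(\left(1856 - -3272\right) - 9875\right) + 10833 = \left(\left(1856 + 3272\right) - 9875\right) + 10833 = \left(5128 - 9875\right) + 10833 = -4747 + 10833 = 6086$)
$\frac{s{\left(84 \right)} - 39637}{v + 41631} = \frac{- 40 \sqrt{84} - 39637}{6086 + 41631} = \frac{- 40 \cdot 2 \sqrt{21} - 39637}{47717} = \left(- 80 \sqrt{21} - 39637\right) \frac{1}{47717} = \left(-39637 - 80 \sqrt{21}\right) \frac{1}{47717} = - \frac{39637}{47717} - \frac{80 \sqrt{21}}{47717}$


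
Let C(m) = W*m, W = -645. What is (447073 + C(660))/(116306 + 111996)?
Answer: 21373/228302 ≈ 0.093617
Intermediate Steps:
C(m) = -645*m
(447073 + C(660))/(116306 + 111996) = (447073 - 645*660)/(116306 + 111996) = (447073 - 425700)/228302 = 21373*(1/228302) = 21373/228302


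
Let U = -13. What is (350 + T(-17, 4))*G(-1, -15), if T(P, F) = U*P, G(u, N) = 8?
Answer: 4568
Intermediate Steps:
T(P, F) = -13*P
(350 + T(-17, 4))*G(-1, -15) = (350 - 13*(-17))*8 = (350 + 221)*8 = 571*8 = 4568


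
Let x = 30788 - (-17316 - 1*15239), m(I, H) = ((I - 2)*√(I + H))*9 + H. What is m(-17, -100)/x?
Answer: -100/63343 - 513*I*√13/63343 ≈ -0.0015787 - 0.0292*I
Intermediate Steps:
m(I, H) = H + 9*√(H + I)*(-2 + I) (m(I, H) = ((-2 + I)*√(H + I))*9 + H = (√(H + I)*(-2 + I))*9 + H = 9*√(H + I)*(-2 + I) + H = H + 9*√(H + I)*(-2 + I))
x = 63343 (x = 30788 - (-17316 - 15239) = 30788 - 1*(-32555) = 30788 + 32555 = 63343)
m(-17, -100)/x = (-100 - 18*√(-100 - 17) + 9*(-17)*√(-100 - 17))/63343 = (-100 - 54*I*√13 + 9*(-17)*√(-117))*(1/63343) = (-100 - 54*I*√13 + 9*(-17)*(3*I*√13))*(1/63343) = (-100 - 54*I*√13 - 459*I*√13)*(1/63343) = (-100 - 513*I*√13)*(1/63343) = -100/63343 - 513*I*√13/63343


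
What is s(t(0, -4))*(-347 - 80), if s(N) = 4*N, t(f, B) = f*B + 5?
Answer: -8540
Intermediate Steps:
t(f, B) = 5 + B*f (t(f, B) = B*f + 5 = 5 + B*f)
s(t(0, -4))*(-347 - 80) = (4*(5 - 4*0))*(-347 - 80) = (4*(5 + 0))*(-427) = (4*5)*(-427) = 20*(-427) = -8540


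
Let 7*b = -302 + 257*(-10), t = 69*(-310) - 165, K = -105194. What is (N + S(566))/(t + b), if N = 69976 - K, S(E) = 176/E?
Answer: -347012386/43513231 ≈ -7.9749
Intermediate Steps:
t = -21555 (t = -21390 - 165 = -21555)
N = 175170 (N = 69976 - 1*(-105194) = 69976 + 105194 = 175170)
b = -2872/7 (b = (-302 + 257*(-10))/7 = (-302 - 2570)/7 = (⅐)*(-2872) = -2872/7 ≈ -410.29)
(N + S(566))/(t + b) = (175170 + 176/566)/(-21555 - 2872/7) = (175170 + 176*(1/566))/(-153757/7) = (175170 + 88/283)*(-7/153757) = (49573198/283)*(-7/153757) = -347012386/43513231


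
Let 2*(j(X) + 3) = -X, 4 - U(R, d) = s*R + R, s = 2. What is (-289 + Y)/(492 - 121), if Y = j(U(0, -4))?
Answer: -42/53 ≈ -0.79245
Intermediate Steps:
U(R, d) = 4 - 3*R (U(R, d) = 4 - (2*R + R) = 4 - 3*R)
j(X) = -3 - X/2 (j(X) = -3 + (-X)/2 = -3 - X/2)
Y = -5 (Y = -3 - (4 - 3*0)/2 = -3 - (4 + 0)/2 = -3 - 1/2*4 = -3 - 2 = -5)
(-289 + Y)/(492 - 121) = (-289 - 5)/(492 - 121) = -294/371 = -294*1/371 = -42/53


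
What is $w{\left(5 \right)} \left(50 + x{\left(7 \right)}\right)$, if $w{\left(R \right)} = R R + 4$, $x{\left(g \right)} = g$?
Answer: $1653$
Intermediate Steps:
$w{\left(R \right)} = 4 + R^{2}$ ($w{\left(R \right)} = R^{2} + 4 = 4 + R^{2}$)
$w{\left(5 \right)} \left(50 + x{\left(7 \right)}\right) = \left(4 + 5^{2}\right) \left(50 + 7\right) = \left(4 + 25\right) 57 = 29 \cdot 57 = 1653$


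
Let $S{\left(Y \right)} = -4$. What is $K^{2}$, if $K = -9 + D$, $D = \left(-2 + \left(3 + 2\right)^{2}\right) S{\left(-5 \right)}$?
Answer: $10201$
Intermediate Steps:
$D = -92$ ($D = \left(-2 + \left(3 + 2\right)^{2}\right) \left(-4\right) = \left(-2 + 5^{2}\right) \left(-4\right) = \left(-2 + 25\right) \left(-4\right) = 23 \left(-4\right) = -92$)
$K = -101$ ($K = -9 - 92 = -101$)
$K^{2} = \left(-101\right)^{2} = 10201$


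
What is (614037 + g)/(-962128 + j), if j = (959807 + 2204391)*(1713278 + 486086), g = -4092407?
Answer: -102305/204683006116 ≈ -4.9982e-7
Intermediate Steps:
j = 6959223170072 (j = 3164198*2199364 = 6959223170072)
(614037 + g)/(-962128 + j) = (614037 - 4092407)/(-962128 + 6959223170072) = -3478370/6959222207944 = -3478370*1/6959222207944 = -102305/204683006116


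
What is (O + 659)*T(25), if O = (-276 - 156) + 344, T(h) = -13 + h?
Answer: 6852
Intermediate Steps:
O = -88 (O = -432 + 344 = -88)
(O + 659)*T(25) = (-88 + 659)*(-13 + 25) = 571*12 = 6852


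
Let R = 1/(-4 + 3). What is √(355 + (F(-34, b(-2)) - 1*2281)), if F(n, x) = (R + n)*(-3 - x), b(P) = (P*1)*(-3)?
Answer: 3*I*√179 ≈ 40.137*I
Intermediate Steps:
b(P) = -3*P (b(P) = P*(-3) = -3*P)
R = -1 (R = 1/(-1) = -1)
F(n, x) = (-1 + n)*(-3 - x)
√(355 + (F(-34, b(-2)) - 1*2281)) = √(355 + ((3 - 3*(-2) - 3*(-34) - 1*(-34)*(-3*(-2))) - 1*2281)) = √(355 + ((3 + 6 + 102 - 1*(-34)*6) - 2281)) = √(355 + ((3 + 6 + 102 + 204) - 2281)) = √(355 + (315 - 2281)) = √(355 - 1966) = √(-1611) = 3*I*√179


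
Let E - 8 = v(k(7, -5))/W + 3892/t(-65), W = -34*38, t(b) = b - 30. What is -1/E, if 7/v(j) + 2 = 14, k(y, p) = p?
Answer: 4080/134513 ≈ 0.030332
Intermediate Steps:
t(b) = -30 + b
v(j) = 7/12 (v(j) = 7/(-2 + 14) = 7/12)
W = -1292
E = -134513/4080 (E = 8 + ((7/12)/(-1292) + 3892/(-30 - 65)) = 8 + ((7/12)*(-1/1292) + 3892/(-95)) = 8 + (-7/15504 + 3892*(-1/95)) = 8 + (-7/15504 - 3892/95) = 8 - 167153/4080 = -134513/4080 ≈ -32.969)
-1/E = -1/(-134513/4080) = -1*(-4080/134513) = 4080/134513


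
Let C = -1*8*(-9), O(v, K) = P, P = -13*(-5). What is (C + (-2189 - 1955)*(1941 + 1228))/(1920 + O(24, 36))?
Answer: -13132264/1985 ≈ -6615.8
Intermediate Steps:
P = 65
O(v, K) = 65
C = 72 (C = -8*(-9) = 72)
(C + (-2189 - 1955)*(1941 + 1228))/(1920 + O(24, 36)) = (72 + (-2189 - 1955)*(1941 + 1228))/(1920 + 65) = (72 - 4144*3169)/1985 = (72 - 13132336)*(1/1985) = -13132264*1/1985 = -13132264/1985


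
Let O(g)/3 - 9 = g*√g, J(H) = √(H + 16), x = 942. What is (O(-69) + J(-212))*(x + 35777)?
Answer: 991413 + 514066*I - 7600833*I*√69 ≈ 9.9141e+5 - 6.2623e+7*I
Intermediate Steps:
J(H) = √(16 + H)
O(g) = 27 + 3*g^(3/2) (O(g) = 27 + 3*(g*√g) = 27 + 3*g^(3/2))
(O(-69) + J(-212))*(x + 35777) = ((27 + 3*(-69)^(3/2)) + √(16 - 212))*(942 + 35777) = ((27 + 3*(-69*I*√69)) + √(-196))*36719 = ((27 - 207*I*√69) + 14*I)*36719 = (27 + 14*I - 207*I*√69)*36719 = 991413 + 514066*I - 7600833*I*√69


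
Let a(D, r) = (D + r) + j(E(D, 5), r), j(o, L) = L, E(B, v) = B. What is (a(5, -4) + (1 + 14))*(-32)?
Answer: -384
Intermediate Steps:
a(D, r) = D + 2*r (a(D, r) = (D + r) + r = D + 2*r)
(a(5, -4) + (1 + 14))*(-32) = ((5 + 2*(-4)) + (1 + 14))*(-32) = ((5 - 8) + 15)*(-32) = (-3 + 15)*(-32) = 12*(-32) = -384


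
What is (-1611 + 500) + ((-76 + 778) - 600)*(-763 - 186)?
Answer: -97909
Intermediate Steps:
(-1611 + 500) + ((-76 + 778) - 600)*(-763 - 186) = -1111 + (702 - 600)*(-949) = -1111 + 102*(-949) = -1111 - 96798 = -97909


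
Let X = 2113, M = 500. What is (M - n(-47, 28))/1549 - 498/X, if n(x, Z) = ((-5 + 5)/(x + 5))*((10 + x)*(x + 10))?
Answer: 285098/3273037 ≈ 0.087105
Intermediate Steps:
n(x, Z) = 0 (n(x, Z) = (0/(5 + x))*((10 + x)*(10 + x)) = 0*(10 + x)² = 0)
(M - n(-47, 28))/1549 - 498/X = (500 - 1*0)/1549 - 498/2113 = (500 + 0)*(1/1549) - 498*1/2113 = 500*(1/1549) - 498/2113 = 500/1549 - 498/2113 = 285098/3273037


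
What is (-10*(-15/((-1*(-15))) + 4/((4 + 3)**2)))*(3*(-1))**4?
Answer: 36450/49 ≈ 743.88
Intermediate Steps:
(-10*(-15/((-1*(-15))) + 4/((4 + 3)**2)))*(3*(-1))**4 = -10*(-15/15 + 4/(7**2))*(-3)**4 = -10*(-15*1/15 + 4/49)*81 = -10*(-1 + 4*(1/49))*81 = -10*(-1 + 4/49)*81 = -10*(-45/49)*81 = (450/49)*81 = 36450/49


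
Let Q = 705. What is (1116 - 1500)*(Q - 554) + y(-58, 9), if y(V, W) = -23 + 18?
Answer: -57989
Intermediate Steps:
y(V, W) = -5
(1116 - 1500)*(Q - 554) + y(-58, 9) = (1116 - 1500)*(705 - 554) - 5 = -384*151 - 5 = -57984 - 5 = -57989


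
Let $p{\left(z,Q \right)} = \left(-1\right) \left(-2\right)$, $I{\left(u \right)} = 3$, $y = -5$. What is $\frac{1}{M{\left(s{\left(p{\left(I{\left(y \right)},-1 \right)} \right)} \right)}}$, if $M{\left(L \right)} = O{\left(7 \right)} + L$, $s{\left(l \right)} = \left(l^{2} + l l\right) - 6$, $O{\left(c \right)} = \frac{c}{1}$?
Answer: $\frac{1}{9} \approx 0.11111$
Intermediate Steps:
$O{\left(c \right)} = c$ ($O{\left(c \right)} = c 1 = c$)
$p{\left(z,Q \right)} = 2$
$s{\left(l \right)} = -6 + 2 l^{2}$ ($s{\left(l \right)} = \left(l^{2} + l^{2}\right) - 6 = 2 l^{2} - 6 = -6 + 2 l^{2}$)
$M{\left(L \right)} = 7 + L$
$\frac{1}{M{\left(s{\left(p{\left(I{\left(y \right)},-1 \right)} \right)} \right)}} = \frac{1}{7 - \left(6 - 2 \cdot 2^{2}\right)} = \frac{1}{7 + \left(-6 + 2 \cdot 4\right)} = \frac{1}{7 + \left(-6 + 8\right)} = \frac{1}{7 + 2} = \frac{1}{9}$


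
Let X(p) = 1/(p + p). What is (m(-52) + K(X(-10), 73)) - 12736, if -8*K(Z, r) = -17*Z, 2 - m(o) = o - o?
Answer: -2037457/160 ≈ -12734.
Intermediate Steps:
m(o) = 2 (m(o) = 2 - (o - o) = 2 - 1*0 = 2 + 0 = 2)
X(p) = 1/(2*p)
K(Z, r) = 17*Z/8 (K(Z, r) = -(-17)*Z/8 = 17*Z/8)
(m(-52) + K(X(-10), 73)) - 12736 = (2 + 17*((½)/(-10))/8) - 12736 = (2 + 17*((½)*(-⅒))/8) - 12736 = (2 + (17/8)*(-1/20)) - 12736 = (2 - 17/160) - 12736 = 303/160 - 12736 = -2037457/160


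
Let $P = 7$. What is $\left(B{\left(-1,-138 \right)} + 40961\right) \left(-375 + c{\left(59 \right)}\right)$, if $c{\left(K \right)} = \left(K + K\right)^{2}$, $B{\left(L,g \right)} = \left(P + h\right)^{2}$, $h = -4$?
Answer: $555102530$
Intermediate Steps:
$B{\left(L,g \right)} = 9$ ($B{\left(L,g \right)} = \left(7 - 4\right)^{2} = 3^{2} = 9$)
$c{\left(K \right)} = 4 K^{2}$ ($c{\left(K \right)} = \left(2 K\right)^{2} = 4 K^{2}$)
$\left(B{\left(-1,-138 \right)} + 40961\right) \left(-375 + c{\left(59 \right)}\right) = \left(9 + 40961\right) \left(-375 + 4 \cdot 59^{2}\right) = 40970 \left(-375 + 4 \cdot 3481\right) = 40970 \left(-375 + 13924\right) = 40970 \cdot 13549 = 555102530$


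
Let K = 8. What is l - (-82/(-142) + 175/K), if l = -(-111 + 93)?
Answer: -2529/568 ≈ -4.4525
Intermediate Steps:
l = 18 (l = -1*(-18) = 18)
l - (-82/(-142) + 175/K) = 18 - (-82/(-142) + 175/8) = 18 - (-82*(-1/142) + 175*(⅛)) = 18 - (41/71 + 175/8) = 18 - 1*12753/568 = 18 - 12753/568 = -2529/568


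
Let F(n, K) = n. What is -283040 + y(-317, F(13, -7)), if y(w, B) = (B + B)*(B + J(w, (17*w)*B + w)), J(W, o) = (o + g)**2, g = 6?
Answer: 128742758322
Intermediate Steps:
J(W, o) = (6 + o)**2 (J(W, o) = (o + 6)**2 = (6 + o)**2)
y(w, B) = 2*B*(B + (6 + w + 17*B*w)**2) (y(w, B) = (B + B)*(B + (6 + ((17*w)*B + w))**2) = (2*B)*(B + (6 + (17*B*w + w))**2) = (2*B)*(B + (6 + (w + 17*B*w))**2) = (2*B)*(B + (6 + w + 17*B*w)**2) = 2*B*(B + (6 + w + 17*B*w)**2))
-283040 + y(-317, F(13, -7)) = -283040 + 2*13*(13 + (6 - 317*(1 + 17*13))**2) = -283040 + 2*13*(13 + (6 - 317*(1 + 221))**2) = -283040 + 2*13*(13 + (6 - 317*222)**2) = -283040 + 2*13*(13 + (6 - 70374)**2) = -283040 + 2*13*(13 + (-70368)**2) = -283040 + 2*13*(13 + 4951655424) = -283040 + 2*13*4951655437 = -283040 + 128743041362 = 128742758322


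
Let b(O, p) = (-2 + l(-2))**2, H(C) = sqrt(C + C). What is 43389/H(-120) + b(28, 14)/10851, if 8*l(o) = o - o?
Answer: 4/10851 - 14463*I*sqrt(15)/20 ≈ 0.00036863 - 2800.7*I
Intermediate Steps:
H(C) = sqrt(2)*sqrt(C) (H(C) = sqrt(2*C) = sqrt(2)*sqrt(C))
l(o) = 0 (l(o) = (o - o)/8 = (1/8)*0 = 0)
b(O, p) = 4 (b(O, p) = (-2 + 0)**2 = (-2)**2 = 4)
43389/H(-120) + b(28, 14)/10851 = 43389/((sqrt(2)*sqrt(-120))) + 4/10851 = 43389/((sqrt(2)*(2*I*sqrt(30)))) + 4*(1/10851) = 43389/((4*I*sqrt(15))) + 4/10851 = 43389*(-I*sqrt(15)/60) + 4/10851 = -14463*I*sqrt(15)/20 + 4/10851 = 4/10851 - 14463*I*sqrt(15)/20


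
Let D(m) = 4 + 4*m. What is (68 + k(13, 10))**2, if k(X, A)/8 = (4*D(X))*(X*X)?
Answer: 91758103056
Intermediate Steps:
k(X, A) = 8*X**2*(16 + 16*X) (k(X, A) = 8*((4*(4 + 4*X))*(X*X)) = 8*((16 + 16*X)*X**2) = 8*(X**2*(16 + 16*X)) = 8*X**2*(16 + 16*X))
(68 + k(13, 10))**2 = (68 + 128*13**2*(1 + 13))**2 = (68 + 128*169*14)**2 = (68 + 302848)**2 = 302916**2 = 91758103056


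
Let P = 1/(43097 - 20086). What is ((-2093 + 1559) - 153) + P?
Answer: -15808556/23011 ≈ -687.00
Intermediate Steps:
P = 1/23011 ≈ 4.3457e-5
((-2093 + 1559) - 153) + P = ((-2093 + 1559) - 153) + 1/23011 = (-534 - 153) + 1/23011 = -687 + 1/23011 = -15808556/23011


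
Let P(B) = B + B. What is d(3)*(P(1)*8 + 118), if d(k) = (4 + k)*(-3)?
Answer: -2814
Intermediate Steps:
P(B) = 2*B
d(k) = -12 - 3*k
d(3)*(P(1)*8 + 118) = (-12 - 3*3)*((2*1)*8 + 118) = (-12 - 9)*(2*8 + 118) = -21*(16 + 118) = -21*134 = -2814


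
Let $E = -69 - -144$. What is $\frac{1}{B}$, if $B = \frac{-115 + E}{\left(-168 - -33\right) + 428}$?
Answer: $- \frac{293}{40} \approx -7.325$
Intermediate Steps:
$E = 75$ ($E = -69 + 144 = 75$)
$B = - \frac{40}{293}$ ($B = \frac{-115 + 75}{\left(-168 - -33\right) + 428} = - \frac{40}{\left(-168 + 33\right) + 428} = - \frac{40}{-135 + 428} = - \frac{40}{293} \approx -0.13652$)
$\frac{1}{B} = \frac{1}{- \frac{40}{293}} = - \frac{293}{40}$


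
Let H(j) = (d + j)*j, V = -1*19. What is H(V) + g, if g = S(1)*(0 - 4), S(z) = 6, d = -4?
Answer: 413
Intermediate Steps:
V = -19
H(j) = j*(-4 + j) (H(j) = (-4 + j)*j = j*(-4 + j))
g = -24 (g = 6*(0 - 4) = 6*(-4) = -24)
H(V) + g = -19*(-4 - 19) - 24 = -19*(-23) - 24 = 437 - 24 = 413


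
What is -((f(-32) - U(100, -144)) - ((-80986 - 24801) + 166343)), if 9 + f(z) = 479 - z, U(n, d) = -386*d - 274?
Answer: 115364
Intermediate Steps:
U(n, d) = -274 - 386*d
f(z) = 470 - z (f(z) = -9 + (479 - z) = 470 - z)
-((f(-32) - U(100, -144)) - ((-80986 - 24801) + 166343)) = -(((470 - 1*(-32)) - (-274 - 386*(-144))) - ((-80986 - 24801) + 166343)) = -(((470 + 32) - (-274 + 55584)) - (-105787 + 166343)) = -((502 - 1*55310) - 1*60556) = -((502 - 55310) - 60556) = -(-54808 - 60556) = -1*(-115364) = 115364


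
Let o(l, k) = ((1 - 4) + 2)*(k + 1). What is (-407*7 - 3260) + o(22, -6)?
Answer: -6104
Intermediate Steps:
o(l, k) = -1 - k (o(l, k) = (-3 + 2)*(1 + k) = -(1 + k) = -1 - k)
(-407*7 - 3260) + o(22, -6) = (-407*7 - 3260) + (-1 - 1*(-6)) = (-2849 - 3260) + (-1 + 6) = -6109 + 5 = -6104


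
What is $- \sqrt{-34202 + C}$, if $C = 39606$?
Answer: $- 2 \sqrt{1351} \approx -73.512$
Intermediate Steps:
$- \sqrt{-34202 + C} = - \sqrt{-34202 + 39606} = - \sqrt{5404} = - 2 \sqrt{1351}$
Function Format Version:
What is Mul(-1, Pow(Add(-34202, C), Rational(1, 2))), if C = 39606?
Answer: Mul(-2, Pow(1351, Rational(1, 2))) ≈ -73.512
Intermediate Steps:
Mul(-1, Pow(Add(-34202, C), Rational(1, 2))) = Mul(-1, Pow(Add(-34202, 39606), Rational(1, 2))) = Mul(-1, Pow(5404, Rational(1, 2))) = Mul(-1, Mul(2, Pow(1351, Rational(1, 2)))) = Mul(-2, Pow(1351, Rational(1, 2)))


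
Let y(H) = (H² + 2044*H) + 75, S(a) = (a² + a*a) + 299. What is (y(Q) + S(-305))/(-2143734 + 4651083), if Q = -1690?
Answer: -411836/2507349 ≈ -0.16425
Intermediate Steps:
S(a) = 299 + 2*a² (S(a) = (a² + a²) + 299 = 2*a² + 299 = 299 + 2*a²)
y(H) = 75 + H² + 2044*H
(y(Q) + S(-305))/(-2143734 + 4651083) = ((75 + (-1690)² + 2044*(-1690)) + (299 + 2*(-305)²))/(-2143734 + 4651083) = ((75 + 2856100 - 3454360) + (299 + 2*93025))/2507349 = (-598185 + (299 + 186050))*(1/2507349) = (-598185 + 186349)*(1/2507349) = -411836*1/2507349 = -411836/2507349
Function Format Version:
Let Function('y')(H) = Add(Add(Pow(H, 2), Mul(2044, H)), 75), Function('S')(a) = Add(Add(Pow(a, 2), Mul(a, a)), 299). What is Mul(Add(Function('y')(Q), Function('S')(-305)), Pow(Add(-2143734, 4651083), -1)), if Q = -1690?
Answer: Rational(-411836, 2507349) ≈ -0.16425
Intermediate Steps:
Function('S')(a) = Add(299, Mul(2, Pow(a, 2))) (Function('S')(a) = Add(Add(Pow(a, 2), Pow(a, 2)), 299) = Add(Mul(2, Pow(a, 2)), 299) = Add(299, Mul(2, Pow(a, 2))))
Function('y')(H) = Add(75, Pow(H, 2), Mul(2044, H))
Mul(Add(Function('y')(Q), Function('S')(-305)), Pow(Add(-2143734, 4651083), -1)) = Mul(Add(Add(75, Pow(-1690, 2), Mul(2044, -1690)), Add(299, Mul(2, Pow(-305, 2)))), Pow(Add(-2143734, 4651083), -1)) = Mul(Add(Add(75, 2856100, -3454360), Add(299, Mul(2, 93025))), Pow(2507349, -1)) = Mul(Add(-598185, Add(299, 186050)), Rational(1, 2507349)) = Mul(Add(-598185, 186349), Rational(1, 2507349)) = Mul(-411836, Rational(1, 2507349)) = Rational(-411836, 2507349)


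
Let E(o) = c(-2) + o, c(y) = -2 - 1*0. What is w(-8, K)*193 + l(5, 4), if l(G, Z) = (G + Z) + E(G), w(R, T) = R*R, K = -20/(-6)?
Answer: 12364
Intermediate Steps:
K = 10/3 (K = -20*(-⅙) = 10/3 ≈ 3.3333)
c(y) = -2 (c(y) = -2 + 0 = -2)
E(o) = -2 + o
w(R, T) = R²
l(G, Z) = -2 + Z + 2*G (l(G, Z) = (G + Z) + (-2 + G) = -2 + Z + 2*G)
w(-8, K)*193 + l(5, 4) = (-8)²*193 + (-2 + 4 + 2*5) = 64*193 + (-2 + 4 + 10) = 12352 + 12 = 12364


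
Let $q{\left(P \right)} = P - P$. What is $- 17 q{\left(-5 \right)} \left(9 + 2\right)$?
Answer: $0$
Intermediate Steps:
$q{\left(P \right)} = 0$
$- 17 q{\left(-5 \right)} \left(9 + 2\right) = \left(-17\right) 0 \left(9 + 2\right) = 0 \cdot 11 = 0$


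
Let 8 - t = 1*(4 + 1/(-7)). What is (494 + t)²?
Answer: 12159169/49 ≈ 2.4815e+5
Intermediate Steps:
t = 29/7 (t = 8 - (4 + 1/(-7)) = 8 - (4 - ⅐) = 8 - 27/7 = 29/7 ≈ 4.1429)
(494 + t)² = (494 + 29/7)² = (3487/7)² = 12159169/49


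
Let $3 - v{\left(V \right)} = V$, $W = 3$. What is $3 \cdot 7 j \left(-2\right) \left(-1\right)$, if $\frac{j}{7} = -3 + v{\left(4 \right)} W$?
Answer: $-1764$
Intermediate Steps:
$v{\left(V \right)} = 3 - V$
$j = -42$ ($j = 7 \left(-3 + \left(3 - 4\right) 3\right) = 7 \left(-3 - 3\right) = 7 \left(-6\right) = -42$)
$3 \cdot 7 j \left(-2\right) \left(-1\right) = 3 \cdot 7 \left(-42\right) \left(-2\right) \left(-1\right) = 21 \cdot 84 \left(-1\right) = 21 \left(-84\right) = -1764$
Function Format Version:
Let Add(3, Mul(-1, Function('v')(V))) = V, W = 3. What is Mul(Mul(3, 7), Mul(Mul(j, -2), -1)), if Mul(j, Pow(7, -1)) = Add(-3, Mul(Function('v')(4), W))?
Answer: -1764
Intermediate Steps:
Function('v')(V) = Add(3, Mul(-1, V))
j = -42 (j = Mul(7, Add(-3, Mul(Add(3, Mul(-1, 4)), 3))) = Mul(7, Add(-3, Mul(Add(3, -4), 3))) = Mul(7, Add(-3, Mul(-1, 3))) = Mul(7, Add(-3, -3)) = Mul(7, -6) = -42)
Mul(Mul(3, 7), Mul(Mul(j, -2), -1)) = Mul(Mul(3, 7), Mul(Mul(-42, -2), -1)) = Mul(21, Mul(84, -1)) = Mul(21, -84) = -1764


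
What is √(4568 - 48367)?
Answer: I*√43799 ≈ 209.28*I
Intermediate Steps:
√(4568 - 48367) = √(-43799) = I*√43799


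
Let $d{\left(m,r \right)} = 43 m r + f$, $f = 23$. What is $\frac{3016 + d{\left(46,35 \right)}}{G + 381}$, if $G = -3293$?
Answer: $- \frac{72269}{2912} \approx -24.818$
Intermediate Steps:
$d{\left(m,r \right)} = 23 + 43 m r$ ($d{\left(m,r \right)} = 43 m r + 23 = 23 + 43 m r$)
$\frac{3016 + d{\left(46,35 \right)}}{G + 381} = \frac{3016 + \left(23 + 43 \cdot 46 \cdot 35\right)}{-3293 + 381} = \frac{3016 + \left(23 + 69230\right)}{-2912} = \left(3016 + 69253\right) \left(- \frac{1}{2912}\right) = 72269 \left(- \frac{1}{2912}\right) = - \frac{72269}{2912}$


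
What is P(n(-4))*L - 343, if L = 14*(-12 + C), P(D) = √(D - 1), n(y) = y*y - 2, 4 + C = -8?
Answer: -343 - 336*√13 ≈ -1554.5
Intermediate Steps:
C = -12 (C = -4 - 8 = -12)
n(y) = -2 + y² (n(y) = y² - 2 = -2 + y²)
P(D) = √(-1 + D)
L = -336 (L = 14*(-12 - 12) = 14*(-24) = -336)
P(n(-4))*L - 343 = √(-1 + (-2 + (-4)²))*(-336) - 343 = √(-1 + (-2 + 16))*(-336) - 343 = √(-1 + 14)*(-336) - 343 = √13*(-336) - 343 = -336*√13 - 343 = -343 - 336*√13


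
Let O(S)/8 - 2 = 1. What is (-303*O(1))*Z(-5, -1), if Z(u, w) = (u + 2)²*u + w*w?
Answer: 319968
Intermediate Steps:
Z(u, w) = w² + u*(2 + u)² (Z(u, w) = (2 + u)²*u + w² = u*(2 + u)² + w² = w² + u*(2 + u)²)
O(S) = 24 (O(S) = 16 + 8*1 = 16 + 8 = 24)
(-303*O(1))*Z(-5, -1) = (-303*24)*((-1)² - 5*(2 - 5)²) = -7272*(1 - 5*(-3)²) = -7272*(1 - 5*9) = -7272*(1 - 45) = -7272*(-44) = 319968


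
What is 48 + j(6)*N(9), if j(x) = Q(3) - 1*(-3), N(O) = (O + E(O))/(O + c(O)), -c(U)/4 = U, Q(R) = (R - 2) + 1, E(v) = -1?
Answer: 1256/27 ≈ 46.518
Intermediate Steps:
Q(R) = -1 + R (Q(R) = (-2 + R) + 1 = -1 + R)
c(U) = -4*U
N(O) = -(-1 + O)/(3*O) (N(O) = (O - 1)/(O - 4*O) = (-1 + O)/((-3*O)) = (-1 + O)*(-1/(3*O)) = -(-1 + O)/(3*O))
j(x) = 5 (j(x) = (-1 + 3) - 1*(-3) = 2 + 3 = 5)
48 + j(6)*N(9) = 48 + 5*((⅓)*(1 - 1*9)/9) = 48 + 5*((⅓)*(⅑)*(1 - 9)) = 48 + 5*((⅓)*(⅑)*(-8)) = 48 + 5*(-8/27) = 48 - 40/27 = 1256/27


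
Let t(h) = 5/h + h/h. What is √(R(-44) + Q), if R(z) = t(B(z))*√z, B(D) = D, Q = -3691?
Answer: √(-1786444 + 858*I*√11)/22 ≈ 0.048388 + 60.754*I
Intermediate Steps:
t(h) = 1 + 5/h (t(h) = 5/h + 1 = 1 + 5/h)
R(z) = (5 + z)/√z (R(z) = ((5 + z)/z)*√z = (5 + z)/√z)
√(R(-44) + Q) = √((5 - 44)/√(-44) - 3691) = √(-I*√11/22*(-39) - 3691) = √(39*I*√11/22 - 3691) = √(-3691 + 39*I*√11/22)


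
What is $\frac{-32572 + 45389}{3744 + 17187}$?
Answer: $\frac{12817}{20931} \approx 0.61235$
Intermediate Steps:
$\frac{-32572 + 45389}{3744 + 17187} = \frac{12817}{20931}$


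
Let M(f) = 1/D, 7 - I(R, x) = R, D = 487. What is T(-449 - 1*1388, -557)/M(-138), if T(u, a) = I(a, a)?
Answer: 274668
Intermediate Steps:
I(R, x) = 7 - R
T(u, a) = 7 - a
M(f) = 1/487
T(-449 - 1*1388, -557)/M(-138) = (7 - 1*(-557))/(1/487) = (7 + 557)*487 = 564*487 = 274668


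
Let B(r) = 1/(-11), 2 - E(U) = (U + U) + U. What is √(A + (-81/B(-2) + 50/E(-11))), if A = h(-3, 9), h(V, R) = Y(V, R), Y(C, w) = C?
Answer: √43582/7 ≈ 29.823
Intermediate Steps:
E(U) = 2 - 3*U (E(U) = 2 - ((U + U) + U) = 2 - (2*U + U) = 2 - 3*U)
B(r) = -1/11
h(V, R) = V
A = -3
√(A + (-81/B(-2) + 50/E(-11))) = √(-3 + (-81/(-1/11) + 50/(2 - 3*(-11)))) = √(-3 + (-81*(-11) + 50/(2 + 33))) = √(-3 + (891 + 50/35)) = √(-3 + (891 + 50*(1/35))) = √(-3 + (891 + 10/7)) = √(-3 + 6247/7) = √(6226/7) = √43582/7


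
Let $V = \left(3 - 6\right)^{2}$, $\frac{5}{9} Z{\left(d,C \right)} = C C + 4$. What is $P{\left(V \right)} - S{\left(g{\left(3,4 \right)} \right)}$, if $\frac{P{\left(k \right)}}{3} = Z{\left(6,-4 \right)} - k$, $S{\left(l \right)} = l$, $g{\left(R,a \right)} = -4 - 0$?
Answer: $85$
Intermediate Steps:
$Z{\left(d,C \right)} = \frac{36}{5} + \frac{9 C^{2}}{5}$ ($Z{\left(d,C \right)} = \frac{9 \left(C C + 4\right)}{5} = \frac{9 \left(C^{2} + 4\right)}{5} = \frac{9 \left(4 + C^{2}\right)}{5} = \frac{36}{5} + \frac{9 C^{2}}{5}$)
$g{\left(R,a \right)} = -4$ ($g{\left(R,a \right)} = -4 + 0 = -4$)
$V = 9$ ($V = \left(-3\right)^{2} = 9$)
$P{\left(k \right)} = 108 - 3 k$ ($P{\left(k \right)} = 3 \left(\left(\frac{36}{5} + \frac{9 \left(-4\right)^{2}}{5}\right) - k\right) = 3 \left(\left(\frac{36}{5} + \frac{9}{5} \cdot 16\right) - k\right) = 3 \left(\left(\frac{36}{5} + \frac{144}{5}\right) - k\right) = 3 \left(36 - k\right) = 108 - 3 k$)
$P{\left(V \right)} - S{\left(g{\left(3,4 \right)} \right)} = \left(108 - 27\right) - -4 = \left(108 - 27\right) + 4 = 81 + 4 = 85$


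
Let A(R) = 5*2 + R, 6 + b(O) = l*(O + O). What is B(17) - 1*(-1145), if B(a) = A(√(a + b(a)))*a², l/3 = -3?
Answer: 4035 + 289*I*√295 ≈ 4035.0 + 4963.7*I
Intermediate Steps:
l = -9 (l = 3*(-3) = -9)
b(O) = -6 - 18*O (b(O) = -6 - 9*(O + O) = -6 - 18*O)
A(R) = 10 + R
B(a) = a²*(10 + √(-6 - 17*a)) (B(a) = (10 + √(a + (-6 - 18*a)))*a² = (10 + √(-6 - 17*a))*a² = a²*(10 + √(-6 - 17*a)))
B(17) - 1*(-1145) = 17²*(10 + √(-6 - 17*17)) - 1*(-1145) = 289*(10 + √(-6 - 289)) + 1145 = 289*(10 + √(-295)) + 1145 = 289*(10 + I*√295) + 1145 = (2890 + 289*I*√295) + 1145 = 4035 + 289*I*√295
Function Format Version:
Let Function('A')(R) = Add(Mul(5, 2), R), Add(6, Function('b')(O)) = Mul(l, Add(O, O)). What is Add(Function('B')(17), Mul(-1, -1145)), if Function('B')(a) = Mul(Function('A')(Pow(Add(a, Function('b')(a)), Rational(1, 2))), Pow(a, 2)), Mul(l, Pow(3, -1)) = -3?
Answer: Add(4035, Mul(289, I, Pow(295, Rational(1, 2)))) ≈ Add(4035.0, Mul(4963.7, I))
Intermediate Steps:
l = -9 (l = Mul(3, -3) = -9)
Function('b')(O) = Add(-6, Mul(-18, O)) (Function('b')(O) = Add(-6, Mul(-9, Add(O, O))) = Add(-6, Mul(-9, Mul(2, O))) = Add(-6, Mul(-18, O)))
Function('A')(R) = Add(10, R)
Function('B')(a) = Mul(Pow(a, 2), Add(10, Pow(Add(-6, Mul(-17, a)), Rational(1, 2)))) (Function('B')(a) = Mul(Add(10, Pow(Add(a, Add(-6, Mul(-18, a))), Rational(1, 2))), Pow(a, 2)) = Mul(Add(10, Pow(Add(-6, Mul(-17, a)), Rational(1, 2))), Pow(a, 2)) = Mul(Pow(a, 2), Add(10, Pow(Add(-6, Mul(-17, a)), Rational(1, 2)))))
Add(Function('B')(17), Mul(-1, -1145)) = Add(Mul(Pow(17, 2), Add(10, Pow(Add(-6, Mul(-17, 17)), Rational(1, 2)))), Mul(-1, -1145)) = Add(Mul(289, Add(10, Pow(Add(-6, -289), Rational(1, 2)))), 1145) = Add(Mul(289, Add(10, Pow(-295, Rational(1, 2)))), 1145) = Add(Mul(289, Add(10, Mul(I, Pow(295, Rational(1, 2))))), 1145) = Add(Add(2890, Mul(289, I, Pow(295, Rational(1, 2)))), 1145) = Add(4035, Mul(289, I, Pow(295, Rational(1, 2))))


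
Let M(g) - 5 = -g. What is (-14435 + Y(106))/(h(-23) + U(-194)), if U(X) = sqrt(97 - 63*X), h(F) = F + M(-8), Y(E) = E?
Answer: -143290/12219 - 14329*sqrt(12319)/12219 ≈ -141.88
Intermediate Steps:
M(g) = 5 - g
h(F) = 13 + F (h(F) = F + (5 - 1*(-8)) = F + (5 + 8) = F + 13 = 13 + F)
(-14435 + Y(106))/(h(-23) + U(-194)) = (-14435 + 106)/((13 - 23) + sqrt(97 - 63*(-194))) = -14329/(-10 + sqrt(97 + 12222)) = -14329/(-10 + sqrt(12319))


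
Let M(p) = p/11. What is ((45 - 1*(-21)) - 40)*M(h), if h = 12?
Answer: 312/11 ≈ 28.364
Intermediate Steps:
M(p) = p/11 (M(p) = p*(1/11) = p/11)
((45 - 1*(-21)) - 40)*M(h) = ((45 - 1*(-21)) - 40)*((1/11)*12) = ((45 + 21) - 40)*(12/11) = (66 - 40)*(12/11) = 26*(12/11) = 312/11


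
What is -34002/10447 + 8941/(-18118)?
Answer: -709454863/189278746 ≈ -3.7482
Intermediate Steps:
-34002/10447 + 8941/(-18118) = -34002*1/10447 + 8941*(-1/18118) = -34002/10447 - 8941/18118 = -709454863/189278746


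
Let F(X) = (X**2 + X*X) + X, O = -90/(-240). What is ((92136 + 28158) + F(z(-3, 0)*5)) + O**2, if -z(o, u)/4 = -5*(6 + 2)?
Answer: 89670025/64 ≈ 1.4011e+6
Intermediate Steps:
z(o, u) = 160 (z(o, u) = -(-20)*(6 + 2) = -(-20)*8 = -4*(-40) = 160)
O = 3/8 (O = -90*(-1/240) = 3/8 ≈ 0.37500)
F(X) = X + 2*X**2 (F(X) = (X**2 + X**2) + X = 2*X**2 + X = X + 2*X**2)
((92136 + 28158) + F(z(-3, 0)*5)) + O**2 = ((92136 + 28158) + (160*5)*(1 + 2*(160*5))) + (3/8)**2 = (120294 + 800*(1 + 2*800)) + 9/64 = (120294 + 800*(1 + 1600)) + 9/64 = (120294 + 800*1601) + 9/64 = (120294 + 1280800) + 9/64 = 1401094 + 9/64 = 89670025/64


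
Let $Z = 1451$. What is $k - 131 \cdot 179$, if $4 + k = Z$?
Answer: $-22002$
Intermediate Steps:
$k = 1447$ ($k = -4 + 1451 = 1447$)
$k - 131 \cdot 179 = 1447 - 131 \cdot 179 = 1447 - 23449 = -22002$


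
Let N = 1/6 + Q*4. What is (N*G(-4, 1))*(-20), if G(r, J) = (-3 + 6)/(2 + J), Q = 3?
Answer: -730/3 ≈ -243.33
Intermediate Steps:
N = 73/6 (N = 1/6 + 3*4 = ⅙ + 12 = 73/6 ≈ 12.167)
G(r, J) = 3/(2 + J)
(N*G(-4, 1))*(-20) = (73*(3/(2 + 1))/6)*(-20) = (73*(3/3)/6)*(-20) = (73*(3*(⅓))/6)*(-20) = ((73/6)*1)*(-20) = (73/6)*(-20) = -730/3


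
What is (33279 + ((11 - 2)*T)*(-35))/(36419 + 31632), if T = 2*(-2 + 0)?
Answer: 34539/68051 ≈ 0.50755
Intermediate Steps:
T = -4 (T = 2*(-2) = -4)
(33279 + ((11 - 2)*T)*(-35))/(36419 + 31632) = (33279 + ((11 - 2)*(-4))*(-35))/(36419 + 31632) = (33279 + (9*(-4))*(-35))/68051 = (33279 - 36*(-35))*(1/68051) = (33279 + 1260)*(1/68051) = 34539*(1/68051) = 34539/68051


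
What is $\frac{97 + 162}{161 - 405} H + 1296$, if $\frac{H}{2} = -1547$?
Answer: $\frac{558785}{122} \approx 4580.2$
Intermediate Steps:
$H = -3094$ ($H = 2 \left(-1547\right) = -3094$)
$\frac{97 + 162}{161 - 405} H + 1296 = \frac{97 + 162}{161 - 405} \left(-3094\right) + 1296 = \frac{259}{-244} \left(-3094\right) + 1296 = 259 \left(- \frac{1}{244}\right) \left(-3094\right) + 1296 = \left(- \frac{259}{244}\right) \left(-3094\right) + 1296 = \frac{400673}{122} + 1296 = \frac{558785}{122}$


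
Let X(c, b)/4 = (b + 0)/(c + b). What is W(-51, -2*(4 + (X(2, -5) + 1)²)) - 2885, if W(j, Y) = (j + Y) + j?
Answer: -28013/9 ≈ -3112.6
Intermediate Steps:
X(c, b) = 4*b/(b + c) (X(c, b) = 4*((b + 0)/(c + b)) = 4*(b/(b + c)) = 4*b/(b + c))
W(j, Y) = Y + 2*j (W(j, Y) = (Y + j) + j = Y + 2*j)
W(-51, -2*(4 + (X(2, -5) + 1)²)) - 2885 = (-2*(4 + (4*(-5)/(-5 + 2) + 1)²) + 2*(-51)) - 2885 = (-2*(4 + (4*(-5)/(-3) + 1)²) - 102) - 2885 = (-2*(4 + (4*(-5)*(-⅓) + 1)²) - 102) - 2885 = (-2*(4 + (20/3 + 1)²) - 102) - 2885 = (-2*(4 + (23/3)²) - 102) - 2885 = (-2*(4 + 529/9) - 102) - 2885 = (-2*565/9 - 102) - 2885 = (-1130/9 - 102) - 2885 = -2048/9 - 2885 = -28013/9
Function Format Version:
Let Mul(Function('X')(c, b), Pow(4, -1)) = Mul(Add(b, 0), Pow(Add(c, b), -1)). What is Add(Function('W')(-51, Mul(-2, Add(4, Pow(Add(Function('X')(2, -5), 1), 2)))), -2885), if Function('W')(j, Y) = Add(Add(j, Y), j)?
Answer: Rational(-28013, 9) ≈ -3112.6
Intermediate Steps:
Function('X')(c, b) = Mul(4, b, Pow(Add(b, c), -1)) (Function('X')(c, b) = Mul(4, Mul(Add(b, 0), Pow(Add(c, b), -1))) = Mul(4, Mul(b, Pow(Add(b, c), -1))) = Mul(4, b, Pow(Add(b, c), -1)))
Function('W')(j, Y) = Add(Y, Mul(2, j)) (Function('W')(j, Y) = Add(Add(Y, j), j) = Add(Y, Mul(2, j)))
Add(Function('W')(-51, Mul(-2, Add(4, Pow(Add(Function('X')(2, -5), 1), 2)))), -2885) = Add(Add(Mul(-2, Add(4, Pow(Add(Mul(4, -5, Pow(Add(-5, 2), -1)), 1), 2))), Mul(2, -51)), -2885) = Add(Add(Mul(-2, Add(4, Pow(Add(Mul(4, -5, Pow(-3, -1)), 1), 2))), -102), -2885) = Add(Add(Mul(-2, Add(4, Pow(Add(Mul(4, -5, Rational(-1, 3)), 1), 2))), -102), -2885) = Add(Add(Mul(-2, Add(4, Pow(Add(Rational(20, 3), 1), 2))), -102), -2885) = Add(Add(Mul(-2, Add(4, Pow(Rational(23, 3), 2))), -102), -2885) = Add(Add(Mul(-2, Add(4, Rational(529, 9))), -102), -2885) = Add(Add(Mul(-2, Rational(565, 9)), -102), -2885) = Add(Add(Rational(-1130, 9), -102), -2885) = Add(Rational(-2048, 9), -2885) = Rational(-28013, 9)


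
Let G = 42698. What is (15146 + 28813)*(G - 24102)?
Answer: 817461564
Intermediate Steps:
(15146 + 28813)*(G - 24102) = (15146 + 28813)*(42698 - 24102) = 43959*18596 = 817461564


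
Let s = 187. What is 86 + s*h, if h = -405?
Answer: -75649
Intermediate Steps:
86 + s*h = 86 + 187*(-405) = 86 - 75735 = -75649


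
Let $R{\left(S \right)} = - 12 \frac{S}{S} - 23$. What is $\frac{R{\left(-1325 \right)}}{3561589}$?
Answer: $- \frac{35}{3561589} \approx -9.8271 \cdot 10^{-6}$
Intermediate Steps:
$R{\left(S \right)} = -35$ ($R{\left(S \right)} = \left(-12\right) 1 - 23 = -12 - 23 = -35$)
$\frac{R{\left(-1325 \right)}}{3561589} = - \frac{35}{3561589}$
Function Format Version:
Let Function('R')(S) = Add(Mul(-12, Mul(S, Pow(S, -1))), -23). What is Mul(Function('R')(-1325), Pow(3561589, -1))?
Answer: Rational(-35, 3561589) ≈ -9.8271e-6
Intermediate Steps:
Function('R')(S) = -35 (Function('R')(S) = Add(Mul(-12, 1), -23) = Add(-12, -23) = -35)
Mul(Function('R')(-1325), Pow(3561589, -1)) = Mul(-35, Pow(3561589, -1)) = Mul(-35, Rational(1, 3561589)) = Rational(-35, 3561589)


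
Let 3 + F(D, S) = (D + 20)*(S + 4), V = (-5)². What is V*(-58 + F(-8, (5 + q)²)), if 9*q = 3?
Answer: 24625/3 ≈ 8208.3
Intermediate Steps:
V = 25
q = ⅓ (q = (⅑)*3 = ⅓ ≈ 0.33333)
F(D, S) = -3 + (4 + S)*(20 + D) (F(D, S) = -3 + (D + 20)*(S + 4) = -3 + (20 + D)*(4 + S) = -3 + (4 + S)*(20 + D))
V*(-58 + F(-8, (5 + q)²)) = 25*(-58 + (77 + 4*(-8) + 20*(5 + ⅓)² - 8*(5 + ⅓)²)) = 25*(-58 + (77 - 32 + 20*(16/3)² - 8*(16/3)²)) = 25*(-58 + (77 - 32 + 20*(256/9) - 8*256/9)) = 25*(-58 + (77 - 32 + 5120/9 - 2048/9)) = 25*(-58 + 1159/3) = 25*(985/3) = 24625/3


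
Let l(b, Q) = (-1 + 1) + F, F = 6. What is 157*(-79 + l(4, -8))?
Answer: -11461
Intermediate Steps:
l(b, Q) = 6 (l(b, Q) = (-1 + 1) + 6 = 0 + 6 = 6)
157*(-79 + l(4, -8)) = 157*(-79 + 6) = 157*(-73) = -11461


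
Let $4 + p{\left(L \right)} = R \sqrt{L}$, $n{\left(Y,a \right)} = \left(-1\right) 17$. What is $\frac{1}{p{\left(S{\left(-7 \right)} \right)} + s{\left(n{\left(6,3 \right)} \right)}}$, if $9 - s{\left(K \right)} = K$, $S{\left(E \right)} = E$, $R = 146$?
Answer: $\frac{11}{74848} - \frac{73 i \sqrt{7}}{74848} \approx 0.00014696 - 0.0025804 i$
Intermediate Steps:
$n{\left(Y,a \right)} = -17$
$s{\left(K \right)} = 9 - K$
$p{\left(L \right)} = -4 + 146 \sqrt{L}$
$\frac{1}{p{\left(S{\left(-7 \right)} \right)} + s{\left(n{\left(6,3 \right)} \right)}} = \frac{1}{\left(-4 + 146 \sqrt{-7}\right) + \left(9 - -17\right)} = \frac{1}{\left(-4 + 146 i \sqrt{7}\right) + \left(9 + 17\right)} = \frac{1}{\left(-4 + 146 i \sqrt{7}\right) + 26} = \frac{1}{22 + 146 i \sqrt{7}}$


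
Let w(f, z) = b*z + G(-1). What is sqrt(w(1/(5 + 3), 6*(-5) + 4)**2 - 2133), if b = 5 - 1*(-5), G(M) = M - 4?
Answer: 2*sqrt(17023) ≈ 260.94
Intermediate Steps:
G(M) = -4 + M
b = 10 (b = 5 + 5 = 10)
w(f, z) = -5 + 10*z (w(f, z) = 10*z + (-4 - 1) = 10*z - 5 = -5 + 10*z)
sqrt(w(1/(5 + 3), 6*(-5) + 4)**2 - 2133) = sqrt((-5 + 10*(6*(-5) + 4))**2 - 2133) = sqrt((-5 + 10*(-30 + 4))**2 - 2133) = sqrt((-5 + 10*(-26))**2 - 2133) = sqrt((-5 - 260)**2 - 2133) = sqrt((-265)**2 - 2133) = sqrt(70225 - 2133) = sqrt(68092) = 2*sqrt(17023)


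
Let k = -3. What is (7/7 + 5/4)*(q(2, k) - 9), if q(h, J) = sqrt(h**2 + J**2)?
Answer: -81/4 + 9*sqrt(13)/4 ≈ -12.138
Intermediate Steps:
q(h, J) = sqrt(J**2 + h**2)
(7/7 + 5/4)*(q(2, k) - 9) = (7/7 + 5/4)*(sqrt((-3)**2 + 2**2) - 9) = (7*(1/7) + 5*(1/4))*(sqrt(9 + 4) - 9) = (1 + 5/4)*(sqrt(13) - 9) = 9*(-9 + sqrt(13))/4 = -81/4 + 9*sqrt(13)/4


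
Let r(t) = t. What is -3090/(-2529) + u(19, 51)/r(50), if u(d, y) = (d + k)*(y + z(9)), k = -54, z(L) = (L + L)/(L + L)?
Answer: -148276/4215 ≈ -35.178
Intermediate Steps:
z(L) = 1 (z(L) = (2*L)/((2*L)) = (2*L)*(1/(2*L)) = 1)
u(d, y) = (1 + y)*(-54 + d) (u(d, y) = (d - 54)*(y + 1) = (-54 + d)*(1 + y) = (1 + y)*(-54 + d))
-3090/(-2529) + u(19, 51)/r(50) = -3090/(-2529) + (-54 + 19 - 54*51 + 19*51)/50 = -3090*(-1/2529) + (-54 + 19 - 2754 + 969)*(1/50) = 1030/843 - 1820*1/50 = 1030/843 - 182/5 = -148276/4215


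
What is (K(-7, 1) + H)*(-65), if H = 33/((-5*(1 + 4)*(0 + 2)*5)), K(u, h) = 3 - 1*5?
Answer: 6929/50 ≈ 138.58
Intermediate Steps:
K(u, h) = -2 (K(u, h) = 3 - 5 = -2)
H = -33/250 (H = 33/((-25*2*5)) = 33/((-5*10*5)) = 33/((-50*5)) = 33/(-250) = 33*(-1/250) = -33/250 ≈ -0.13200)
(K(-7, 1) + H)*(-65) = (-2 - 33/250)*(-65) = -533/250*(-65) = 6929/50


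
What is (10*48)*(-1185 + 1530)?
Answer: 165600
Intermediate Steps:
(10*48)*(-1185 + 1530) = 480*345 = 165600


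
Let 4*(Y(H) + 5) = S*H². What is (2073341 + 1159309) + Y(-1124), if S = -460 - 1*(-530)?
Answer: 25341725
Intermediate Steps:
S = 70 (S = -460 + 530 = 70)
Y(H) = -5 + 35*H²/2 (Y(H) = -5 + (70*H²)/4 = -5 + 35*H²/2)
(2073341 + 1159309) + Y(-1124) = (2073341 + 1159309) + (-5 + (35/2)*(-1124)²) = 3232650 + (-5 + (35/2)*1263376) = 3232650 + (-5 + 22109080) = 3232650 + 22109075 = 25341725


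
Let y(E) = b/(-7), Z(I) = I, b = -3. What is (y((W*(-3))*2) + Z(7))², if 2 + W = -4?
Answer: 2704/49 ≈ 55.184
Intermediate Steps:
W = -6 (W = -2 - 4 = -6)
y(E) = 3/7 (y(E) = -3/(-7) = -3*(-⅐) = 3/7)
(y((W*(-3))*2) + Z(7))² = (3/7 + 7)² = (52/7)² = 2704/49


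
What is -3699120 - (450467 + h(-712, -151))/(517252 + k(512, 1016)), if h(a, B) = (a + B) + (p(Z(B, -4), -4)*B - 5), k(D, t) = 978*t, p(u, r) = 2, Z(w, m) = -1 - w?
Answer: -192724167493/52100 ≈ -3.6991e+6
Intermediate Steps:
h(a, B) = -5 + a + 3*B (h(a, B) = (a + B) + (2*B - 5) = (B + a) + (-5 + 2*B) = -5 + a + 3*B)
-3699120 - (450467 + h(-712, -151))/(517252 + k(512, 1016)) = -3699120 - (450467 + (-5 - 712 + 3*(-151)))/(517252 + 978*1016) = -3699120 - (450467 + (-5 - 712 - 453))/(517252 + 993648) = -3699120 - (450467 - 1170)/1510900 = -3699120 - 449297/1510900 = -3699120 - 1*15493/52100 = -3699120 - 15493/52100 = -192724167493/52100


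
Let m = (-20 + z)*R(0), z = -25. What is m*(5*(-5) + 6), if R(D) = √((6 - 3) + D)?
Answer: 855*√3 ≈ 1480.9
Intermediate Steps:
R(D) = √(3 + D)
m = -45*√3 (m = (-20 - 25)*√(3 + 0) = -45*√3 ≈ -77.942)
m*(5*(-5) + 6) = (-45*√3)*(5*(-5) + 6) = (-45*√3)*(-25 + 6) = -45*√3*(-19) = 855*√3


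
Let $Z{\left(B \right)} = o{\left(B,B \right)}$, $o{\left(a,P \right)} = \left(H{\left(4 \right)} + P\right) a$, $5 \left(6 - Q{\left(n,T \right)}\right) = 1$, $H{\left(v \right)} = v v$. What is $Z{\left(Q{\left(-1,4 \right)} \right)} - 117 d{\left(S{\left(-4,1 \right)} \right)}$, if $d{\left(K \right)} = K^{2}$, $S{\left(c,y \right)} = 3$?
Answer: $- \frac{23164}{25} \approx -926.56$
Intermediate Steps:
$H{\left(v \right)} = v^{2}$
$Q{\left(n,T \right)} = \frac{29}{5}$ ($Q{\left(n,T \right)} = 6 - \frac{1}{5} = \frac{29}{5}$)
$o{\left(a,P \right)} = a \left(16 + P\right)$ ($o{\left(a,P \right)} = \left(4^{2} + P\right) a = \left(16 + P\right) a = a \left(16 + P\right)$)
$Z{\left(B \right)} = B \left(16 + B\right)$
$Z{\left(Q{\left(-1,4 \right)} \right)} - 117 d{\left(S{\left(-4,1 \right)} \right)} = \frac{29 \left(16 + \frac{29}{5}\right)}{5} - 117 \cdot 3^{2} = \frac{29}{5} \cdot \frac{109}{5} - 1053 = \frac{3161}{25} - 1053 = - \frac{23164}{25}$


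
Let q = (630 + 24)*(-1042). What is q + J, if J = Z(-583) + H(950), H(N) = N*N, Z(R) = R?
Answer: 220449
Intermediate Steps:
H(N) = N²
q = -681468 (q = 654*(-1042) = -681468)
J = 901917 (J = -583 + 950² = -583 + 902500 = 901917)
q + J = -681468 + 901917 = 220449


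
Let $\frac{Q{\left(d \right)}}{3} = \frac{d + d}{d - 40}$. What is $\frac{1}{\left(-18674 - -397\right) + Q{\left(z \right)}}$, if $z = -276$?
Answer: $- \frac{79}{1443469} \approx -5.4729 \cdot 10^{-5}$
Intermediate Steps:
$Q{\left(d \right)} = \frac{6 d}{-40 + d}$ ($Q{\left(d \right)} = 3 \frac{d + d}{d - 40} = 3 \frac{2 d}{-40 + d} = \frac{6 d}{-40 + d}$)
$\frac{1}{\left(-18674 - -397\right) + Q{\left(z \right)}} = \frac{1}{\left(-18674 - -397\right) + 6 \left(-276\right) \frac{1}{-40 - 276}} = \frac{1}{\left(-18674 + 397\right) + 6 \left(-276\right) \frac{1}{-316}} = \frac{1}{-18277 + 6 \left(-276\right) \left(- \frac{1}{316}\right)} = \frac{1}{-18277 + \frac{414}{79}} = \frac{1}{- \frac{1443469}{79}} = - \frac{79}{1443469}$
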